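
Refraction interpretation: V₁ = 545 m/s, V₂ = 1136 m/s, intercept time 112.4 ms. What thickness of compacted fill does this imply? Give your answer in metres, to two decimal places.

34.91 m

h = tᵢ·V₁·V₂ / (2·√(V₂²−V₁²)).
√(V₂²−V₁²) = √(1136² − 545²) = 996.7 m/s.
h = 0.1124 s × 545 × 1136 / (2 × 996.7) = 34.91 m.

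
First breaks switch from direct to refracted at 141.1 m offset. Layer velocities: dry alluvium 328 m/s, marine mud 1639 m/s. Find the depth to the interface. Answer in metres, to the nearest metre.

x_cross = 2h·√((V₂+V₁)/(V₂−V₁)) → h = x_cross / (2·√((V₂+V₁)/(V₂−V₁))).
√((V₂+V₁)/(V₂−V₁)) = √((1639+328)/(1639−328)) = 1.2249.
h = 141.1 / (2·1.2249) = 57.60 m.

58 m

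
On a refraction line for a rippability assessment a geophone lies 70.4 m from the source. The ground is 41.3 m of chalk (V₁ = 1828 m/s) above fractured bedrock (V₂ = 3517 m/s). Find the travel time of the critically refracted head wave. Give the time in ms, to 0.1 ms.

58.6 ms

t = x/V₂ + 2h·√(V₂²−V₁²)/(V₁V₂).
√(V₂²−V₁²) = √(3517²−1828²) = 3004.6 m/s; delay term = 2·41.3·3004.6/(1828·3517) = 0.03860 s.
t = 70.4/3517 + 0.03860 = 0.05862 s.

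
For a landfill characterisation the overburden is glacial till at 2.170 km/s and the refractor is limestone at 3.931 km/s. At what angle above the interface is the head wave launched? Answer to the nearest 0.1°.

56.5°

At critical incidence the refracted ray runs along the interface (θ₂ = 90°), so sin θ_c = V₁/V₂.
θ_c = arcsin(2.170/3.931) = arcsin 0.5520 = 33.51°.
Measured from the interface: 90° − 33.51° = 56.49°.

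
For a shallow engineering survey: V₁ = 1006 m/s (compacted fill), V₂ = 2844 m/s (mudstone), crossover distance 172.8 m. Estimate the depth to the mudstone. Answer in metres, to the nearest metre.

60 m

x_cross = 2h·√((V₂+V₁)/(V₂−V₁)) → h = x_cross / (2·√((V₂+V₁)/(V₂−V₁))).
√((V₂+V₁)/(V₂−V₁)) = √((2844+1006)/(2844−1006)) = 1.4473.
h = 172.8 / (2·1.4473) = 59.70 m.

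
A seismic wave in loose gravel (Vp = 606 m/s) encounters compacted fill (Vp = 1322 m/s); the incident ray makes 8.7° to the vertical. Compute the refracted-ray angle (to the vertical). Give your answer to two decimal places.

sin θ₁/V₁ = sin θ₂/V₂ ⇒ sin θ₂ = 1322·sin 8.7°/606 = 1322·0.1513/606 = 0.3300.
θ₂ = arcsin 0.3300 = 19.27° from the normal.

19.27°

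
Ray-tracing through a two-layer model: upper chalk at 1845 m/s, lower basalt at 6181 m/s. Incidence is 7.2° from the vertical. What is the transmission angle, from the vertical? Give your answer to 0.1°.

sin θ₁/V₁ = sin θ₂/V₂ ⇒ sin θ₂ = 6181·sin 7.2°/1845 = 6181·0.1253/1845 = 0.4199.
θ₂ = arcsin 0.4199 = 24.83° from the normal.

24.8°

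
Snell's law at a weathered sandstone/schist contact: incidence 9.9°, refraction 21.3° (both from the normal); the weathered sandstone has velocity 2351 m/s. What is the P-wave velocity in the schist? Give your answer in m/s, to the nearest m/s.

sin 9.9° = 0.1719; sin 21.3° = 0.3633.
V₂ = V₁·(sin θ₂/sin θ₁) = 2351·(0.3633/0.1719) = 4967.18 m/s.

4967 m/s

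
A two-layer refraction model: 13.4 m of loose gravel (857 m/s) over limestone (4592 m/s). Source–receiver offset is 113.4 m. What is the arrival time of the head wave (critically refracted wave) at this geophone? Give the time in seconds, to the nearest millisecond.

0.055 s

θ_c = arcsin(V₁/V₂) = arcsin(857/4592) = 10.76°, cos θ_c = 0.9824.
Intercept time tᵢ = 2h cos θ_c / V₁ = 2·13.4·0.9824/857 = 0.03072 s.
t = x/V₂ + tᵢ = 113.4/4592 + 0.03072 = 0.05542 s.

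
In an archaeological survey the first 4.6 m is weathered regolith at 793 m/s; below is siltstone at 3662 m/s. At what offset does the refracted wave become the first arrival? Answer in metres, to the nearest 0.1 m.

11.5 m

x_cross = 2h·√((V₂+V₁)/(V₂−V₁)).
(V₂+V₁)/(V₂−V₁) = (3662+793)/(3662−793) = 1.5528; √ = 1.2461.
x_cross = 2·4.6·1.2461 = 11.46 m.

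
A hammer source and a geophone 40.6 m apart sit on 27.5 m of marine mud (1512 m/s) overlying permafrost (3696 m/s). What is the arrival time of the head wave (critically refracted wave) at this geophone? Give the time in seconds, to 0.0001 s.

0.0442 s

t = x/V₂ + 2h·√(V₂²−V₁²)/(V₁V₂).
√(V₂²−V₁²) = √(3696²−1512²) = 3372.6 m/s; delay term = 2·27.5·3372.6/(1512·3696) = 0.03319 s.
t = 40.6/3696 + 0.03319 = 0.04418 s.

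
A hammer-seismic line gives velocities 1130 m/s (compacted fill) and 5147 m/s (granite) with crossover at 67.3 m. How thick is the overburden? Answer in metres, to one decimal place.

26.9 m

x_cross = 2h·√((V₂+V₁)/(V₂−V₁)) → h = x_cross / (2·√((V₂+V₁)/(V₂−V₁))).
√((V₂+V₁)/(V₂−V₁)) = √((5147+1130)/(5147−1130)) = 1.2500.
h = 67.3 / (2·1.2500) = 26.92 m.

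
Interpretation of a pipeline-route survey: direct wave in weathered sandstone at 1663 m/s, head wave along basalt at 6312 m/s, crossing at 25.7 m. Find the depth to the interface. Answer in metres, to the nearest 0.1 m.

h = (x_cross/2)·√((V₂−V₁)/(V₂+V₁)).
(V₂−V₁)/(V₂+V₁) = (6312−1663)/(6312+1663) = 0.5829; √ = 0.7635.
h = (25.7/2)·0.7635 = 9.81 m.

9.8 m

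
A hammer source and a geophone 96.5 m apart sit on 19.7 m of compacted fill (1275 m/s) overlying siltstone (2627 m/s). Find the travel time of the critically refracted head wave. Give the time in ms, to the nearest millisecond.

64 ms

t = x/V₂ + 2h·√(V₂²−V₁²)/(V₁V₂).
√(V₂²−V₁²) = √(2627²−1275²) = 2296.8 m/s; delay term = 2·19.7·2296.8/(1275·2627) = 0.02702 s.
t = 96.5/2627 + 0.02702 = 0.06375 s.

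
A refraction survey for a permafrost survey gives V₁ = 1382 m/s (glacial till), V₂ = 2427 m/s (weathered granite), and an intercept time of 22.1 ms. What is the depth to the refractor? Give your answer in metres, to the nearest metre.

19 m

h = tᵢ·V₁·V₂ / (2·√(V₂²−V₁²)).
√(V₂²−V₁²) = √(2427² − 1382²) = 1995.1 m/s.
h = 0.0221 s × 1382 × 2427 / (2 × 1995.1) = 18.58 m.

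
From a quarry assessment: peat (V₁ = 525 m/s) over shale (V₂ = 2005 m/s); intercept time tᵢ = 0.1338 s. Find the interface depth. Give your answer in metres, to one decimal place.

h = tᵢ·V₁·V₂ / (2·√(V₂²−V₁²)).
√(V₂²−V₁²) = √(2005² − 525²) = 1935.0 m/s.
h = 0.1338 s × 525 × 2005 / (2 × 1935.0) = 36.39 m.

36.4 m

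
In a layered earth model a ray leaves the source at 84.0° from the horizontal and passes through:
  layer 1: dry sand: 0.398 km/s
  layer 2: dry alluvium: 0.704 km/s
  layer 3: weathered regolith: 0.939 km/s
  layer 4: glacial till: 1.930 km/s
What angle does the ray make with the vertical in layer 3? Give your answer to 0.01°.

From the normal: θ₁ = 90° − 84.0° = 6.0°.
Ray parameter p = sin 6.0° / 0.398 = 2.6263e-01 s/km.
sin θ_3 = p·V_3 = 2.6263e-01 × 0.939 = 0.2466.
θ_3 = arcsin 0.2466 = 14.28°.

14.28°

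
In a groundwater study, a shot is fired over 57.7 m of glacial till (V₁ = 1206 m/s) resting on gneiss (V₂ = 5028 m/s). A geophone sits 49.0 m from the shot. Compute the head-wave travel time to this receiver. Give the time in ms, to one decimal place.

θ_c = arcsin(V₁/V₂) = arcsin(1206/5028) = 13.88°, cos θ_c = 0.9708.
Intercept time tᵢ = 2h cos θ_c / V₁ = 2·57.7·0.9708/1206 = 0.09289 s.
t = x/V₂ + tᵢ = 49.0/5028 + 0.09289 = 0.10264 s.

102.6 ms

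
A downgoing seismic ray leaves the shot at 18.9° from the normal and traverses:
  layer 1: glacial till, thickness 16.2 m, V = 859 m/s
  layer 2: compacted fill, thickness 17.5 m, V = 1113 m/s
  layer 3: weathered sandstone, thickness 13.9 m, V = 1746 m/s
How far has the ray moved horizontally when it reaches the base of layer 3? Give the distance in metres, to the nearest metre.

p = sin θ₁/V₁ = sin 18.9°/859 = 3.7709e-04 s/m is conserved through the stack.
Layer 1: θ = 18.90°; offset = 16.2·tan 18.90° = 5.546 m.
Layer 2: sin θ = p·1113 = 0.4197 → θ = 24.82°; offset = 17.5·tan 24.82° = 8.092 m.
Layer 3: sin θ = p·1746 = 0.6584 → θ = 41.18°; offset = 13.9·tan 41.18° = 12.159 m.
Summing the layer offsets gives 25.797 m.

26 m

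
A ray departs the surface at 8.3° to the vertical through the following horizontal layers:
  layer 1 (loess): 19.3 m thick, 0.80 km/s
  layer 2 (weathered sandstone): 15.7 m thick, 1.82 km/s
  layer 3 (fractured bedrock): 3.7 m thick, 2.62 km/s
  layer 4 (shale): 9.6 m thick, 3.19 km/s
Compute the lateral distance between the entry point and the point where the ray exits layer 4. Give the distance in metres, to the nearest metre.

p = sin θ₁/V₁ = sin 8.3°/0.80 = 1.8045e-01 s/km is conserved through the stack.
Layer 1: θ = 8.30°; offset = 19.3·tan 8.30° = 2.816 m.
Layer 2: sin θ = p·1.82 = 0.3284 → θ = 19.17°; offset = 15.7·tan 19.17° = 5.459 m.
Layer 3: sin θ = p·2.62 = 0.4728 → θ = 28.21°; offset = 3.7·tan 28.21° = 1.985 m.
Layer 4: sin θ = p·3.19 = 0.5756 → θ = 35.14°; offset = 9.6·tan 35.14° = 6.758 m.
Total horizontal offset = 17.017 m.

17 m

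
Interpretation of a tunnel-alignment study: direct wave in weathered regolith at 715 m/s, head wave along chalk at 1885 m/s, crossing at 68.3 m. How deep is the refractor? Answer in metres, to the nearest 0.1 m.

22.9 m

x_cross = 2h·√((V₂+V₁)/(V₂−V₁)) → h = x_cross / (2·√((V₂+V₁)/(V₂−V₁))).
√((V₂+V₁)/(V₂−V₁)) = √((1885+715)/(1885−715)) = 1.4907.
h = 68.3 / (2·1.4907) = 22.91 m.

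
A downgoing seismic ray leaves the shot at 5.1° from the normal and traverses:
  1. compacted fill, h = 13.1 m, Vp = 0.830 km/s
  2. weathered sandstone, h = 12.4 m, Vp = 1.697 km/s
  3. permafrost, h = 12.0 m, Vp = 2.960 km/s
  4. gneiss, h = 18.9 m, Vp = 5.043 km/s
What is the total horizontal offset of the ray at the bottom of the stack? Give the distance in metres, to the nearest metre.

20 m

Ray parameter p = sin 5.1° / 0.830 km/s = 1.0710e-01 s/km.
Layer 1: θ = 5.10°; offset = 13.1·tan 5.10° = 1.169 m.
Layer 2: sin θ = p·1.697 = 0.1818 → θ = 10.47°; offset = 12.4·tan 10.47° = 2.292 m.
Layer 3: sin θ = p·2.960 = 0.3170 → θ = 18.48°; offset = 12.0·tan 18.48° = 4.011 m.
Layer 4: sin θ = p·5.043 = 0.5401 → θ = 32.69°; offset = 18.9·tan 32.69° = 12.130 m.
Summing the layer offsets gives 19.602 m.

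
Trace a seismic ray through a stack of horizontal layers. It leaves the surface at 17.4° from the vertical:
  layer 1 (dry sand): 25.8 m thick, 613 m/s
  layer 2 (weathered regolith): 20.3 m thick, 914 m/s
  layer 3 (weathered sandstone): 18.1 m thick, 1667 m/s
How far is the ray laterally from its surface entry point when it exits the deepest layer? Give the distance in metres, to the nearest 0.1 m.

p = sin θ₁/V₁ = sin 17.4°/613 = 4.8783e-04 s/m is conserved through the stack.
Layer 1: θ = 17.40°; offset = 25.8·tan 17.40° = 8.085 m.
Layer 2: sin θ = p·914 = 0.4459 → θ = 26.48°; offset = 20.3·tan 26.48° = 10.112 m.
Layer 3: sin θ = p·1667 = 0.8132 → θ = 54.41°; offset = 18.1·tan 54.41° = 25.292 m.
Total horizontal offset = 43.490 m.

43.5 m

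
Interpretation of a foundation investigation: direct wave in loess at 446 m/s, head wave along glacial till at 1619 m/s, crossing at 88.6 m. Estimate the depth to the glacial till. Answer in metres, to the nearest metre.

x_cross = 2h·√((V₂+V₁)/(V₂−V₁)) → h = x_cross / (2·√((V₂+V₁)/(V₂−V₁))).
√((V₂+V₁)/(V₂−V₁)) = √((1619+446)/(1619−446)) = 1.3268.
h = 88.6 / (2·1.3268) = 33.39 m.

33 m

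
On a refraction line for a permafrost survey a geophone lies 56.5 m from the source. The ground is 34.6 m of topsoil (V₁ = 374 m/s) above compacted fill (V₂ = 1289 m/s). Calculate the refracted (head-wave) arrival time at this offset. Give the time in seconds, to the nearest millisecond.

θ_c = arcsin(V₁/V₂) = arcsin(374/1289) = 16.87°, cos θ_c = 0.9570.
Intercept time tᵢ = 2h cos θ_c / V₁ = 2·34.6·0.9570/374 = 0.17707 s.
t = x/V₂ + tᵢ = 56.5/1289 + 0.17707 = 0.22090 s.

0.221 s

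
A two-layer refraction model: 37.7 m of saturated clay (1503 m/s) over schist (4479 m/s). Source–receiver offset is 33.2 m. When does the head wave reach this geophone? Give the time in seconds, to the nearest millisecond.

0.055 s

t = x/V₂ + 2h·√(V₂²−V₁²)/(V₁V₂).
√(V₂²−V₁²) = √(4479²−1503²) = 4219.3 m/s; delay term = 2·37.7·4219.3/(1503·4479) = 0.04726 s.
t = 33.2/4479 + 0.04726 = 0.05467 s.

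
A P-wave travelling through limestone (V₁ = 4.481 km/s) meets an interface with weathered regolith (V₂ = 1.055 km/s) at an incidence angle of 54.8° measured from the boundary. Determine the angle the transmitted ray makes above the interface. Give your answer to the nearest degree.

Convert to the normal: θ₁ = 90° − 54.8° = 35.2°.
sin θ₁/V₁ = sin θ₂/V₂ ⇒ sin θ₂ = 1.055·sin 35.2°/4.481 = 1.055·0.5764/4.481 = 0.1357.
θ₂ = arcsin 0.1357 = 7.80° from the normal.
From the interface: 90° − 7.80° = 82.20°.

82°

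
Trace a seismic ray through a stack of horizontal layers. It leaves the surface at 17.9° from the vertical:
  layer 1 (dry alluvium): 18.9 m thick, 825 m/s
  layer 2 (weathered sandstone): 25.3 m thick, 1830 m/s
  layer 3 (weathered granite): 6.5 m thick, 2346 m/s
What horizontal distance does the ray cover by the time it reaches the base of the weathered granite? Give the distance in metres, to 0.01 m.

p = sin θ₁/V₁ = sin 17.9°/825 = 3.7255e-04 s/m is conserved through the stack.
Layer 1: θ = 17.90°; offset = 18.9·tan 17.90° = 6.1045 m.
Layer 2: sin θ = p·1830 = 0.6818 → θ = 42.98°; offset = 25.3·tan 42.98° = 23.5781 m.
Layer 3: sin θ = p·2346 = 0.8740 → θ = 60.93°; offset = 6.5·tan 60.93° = 11.6917 m.
Summing the layer offsets gives 41.3743 m.

41.37 m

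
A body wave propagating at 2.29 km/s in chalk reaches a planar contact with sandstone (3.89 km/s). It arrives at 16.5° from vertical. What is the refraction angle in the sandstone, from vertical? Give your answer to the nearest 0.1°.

28.8°

sin θ₁/V₁ = sin θ₂/V₂ ⇒ sin θ₂ = 3.89·sin 16.5°/2.29 = 3.89·0.2840/2.29 = 0.4825.
θ₂ = arcsin 0.4825 = 28.85° from the normal.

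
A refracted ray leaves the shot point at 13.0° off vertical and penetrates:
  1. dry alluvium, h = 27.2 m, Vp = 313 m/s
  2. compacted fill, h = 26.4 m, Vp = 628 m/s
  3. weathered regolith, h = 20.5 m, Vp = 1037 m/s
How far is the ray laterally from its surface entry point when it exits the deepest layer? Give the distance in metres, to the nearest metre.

Ray parameter p = sin 13.0° / 313 m/s = 7.1869e-04 s/m.
Layer 1: θ = 13.00°; offset = 27.2·tan 13.00° = 6.280 m.
Layer 2: sin θ = p·628 = 0.4513 → θ = 26.83°; offset = 26.4·tan 26.83° = 13.353 m.
Layer 3: sin θ = p·1037 = 0.7453 → θ = 48.18°; offset = 20.5·tan 48.18° = 22.915 m.
Total horizontal offset = 42.547 m.

43 m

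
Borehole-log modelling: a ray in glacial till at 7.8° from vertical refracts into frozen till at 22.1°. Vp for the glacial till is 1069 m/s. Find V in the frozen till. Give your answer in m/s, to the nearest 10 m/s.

Snell's law: sin 7.8°/V₁ = sin 22.1°/V₂.
V₂ = V₁·sin 22.1°/sin 7.8° = 1069 × 2.7722 = 2963.43 m/s.

2960 m/s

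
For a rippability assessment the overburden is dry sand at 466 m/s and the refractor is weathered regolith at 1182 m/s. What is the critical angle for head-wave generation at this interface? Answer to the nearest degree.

23°

Critical incidence: sin θ_c = V₁/V₂ = 466/1182 = 0.3942.
θ_c = arcsin 0.3942 = 23.22°.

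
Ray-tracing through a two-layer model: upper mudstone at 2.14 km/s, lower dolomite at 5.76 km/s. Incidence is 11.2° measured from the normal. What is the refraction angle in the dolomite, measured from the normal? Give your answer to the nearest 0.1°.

31.5°

Snell's law: sin θ₂ = (V₂/V₁)·sin θ₁ = (5.76/2.14)·sin 11.2° = 0.5228.
θ₂ = sin⁻¹(0.5228) = 31.52° (from vertical).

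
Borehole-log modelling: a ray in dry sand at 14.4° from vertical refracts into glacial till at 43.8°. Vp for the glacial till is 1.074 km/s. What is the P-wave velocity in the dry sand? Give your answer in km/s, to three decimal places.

0.386 km/s

Snell's law: sin 14.4°/V₁ = sin 43.8°/V₂.
V₁ = V₂·sin 14.4°/sin 43.8° = 1.074 × 0.3593 = 0.386 km/s.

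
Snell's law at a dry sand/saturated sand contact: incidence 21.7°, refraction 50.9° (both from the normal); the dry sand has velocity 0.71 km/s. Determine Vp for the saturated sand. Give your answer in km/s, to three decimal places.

Snell's law: sin 21.7°/V₁ = sin 50.9°/V₂.
V₂ = V₁·sin 50.9°/sin 21.7° = 0.71 × 2.0989 = 1.490 km/s.

1.490 km/s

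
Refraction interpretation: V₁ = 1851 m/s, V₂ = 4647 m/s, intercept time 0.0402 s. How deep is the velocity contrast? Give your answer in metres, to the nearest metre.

41 m

h = tᵢ·V₁·V₂ / (2·√(V₂²−V₁²)).
√(V₂²−V₁²) = √(4647² − 1851²) = 4262.4 m/s.
h = 0.0402 s × 1851 × 4647 / (2 × 4262.4) = 40.56 m.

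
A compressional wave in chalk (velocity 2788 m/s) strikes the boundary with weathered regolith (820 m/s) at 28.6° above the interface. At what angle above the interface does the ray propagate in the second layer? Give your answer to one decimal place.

75.0°

Convert to the normal: θ₁ = 90° − 28.6° = 61.4°.
Snell's law: sin θ₂ = (V₂/V₁)·sin θ₁ = (820/2788)·sin 61.4° = 0.2582.
θ₂ = arcsin 0.2582 = 14.97° from the normal.
From the interface: 90° − 14.97° = 75.03°.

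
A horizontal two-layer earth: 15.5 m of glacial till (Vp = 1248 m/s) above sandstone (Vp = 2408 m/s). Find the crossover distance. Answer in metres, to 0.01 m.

x_cross = 2h·√((V₂+V₁)/(V₂−V₁)).
(V₂+V₁)/(V₂−V₁) = (2408+1248)/(2408−1248) = 3.1517; √ = 1.7753.
x_cross = 2·15.5·1.7753 = 55.03 m.

55.03 m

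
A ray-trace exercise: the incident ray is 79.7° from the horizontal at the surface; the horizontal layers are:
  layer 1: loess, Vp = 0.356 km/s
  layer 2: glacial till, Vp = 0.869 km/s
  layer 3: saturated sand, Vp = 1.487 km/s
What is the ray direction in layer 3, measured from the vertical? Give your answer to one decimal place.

From the normal: θ₁ = 90° − 79.7° = 10.3°.
Ray parameter p = sin 10.3° / 0.356 = 5.0225e-01 s/km.
sin θ_3 = p·V_3 = 5.0225e-01 × 1.487 = 0.7469.
θ_3 = 48.32° from the vertical.

48.3°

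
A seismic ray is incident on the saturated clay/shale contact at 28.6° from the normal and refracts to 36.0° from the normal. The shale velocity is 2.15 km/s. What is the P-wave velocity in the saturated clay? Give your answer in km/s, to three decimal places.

Snell's law: sin 28.6°/V₁ = sin 36.0°/V₂.
V₁ = V₂·sin 28.6°/sin 36.0° = 2.15 × 0.8144 = 1.751 km/s.

1.751 km/s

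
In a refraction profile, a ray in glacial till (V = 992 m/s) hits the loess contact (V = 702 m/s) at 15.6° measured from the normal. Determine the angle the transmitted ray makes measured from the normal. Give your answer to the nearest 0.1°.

sin θ₁/V₁ = sin θ₂/V₂ ⇒ sin θ₂ = 702·sin 15.6°/992 = 702·0.2689/992 = 0.1903.
θ₂ = sin⁻¹(0.1903) = 10.97° (from vertical).

11.0°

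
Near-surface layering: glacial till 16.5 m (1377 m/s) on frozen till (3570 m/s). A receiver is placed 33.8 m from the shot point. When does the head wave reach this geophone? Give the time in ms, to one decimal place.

θ_c = arcsin(V₁/V₂) = arcsin(1377/3570) = 22.69°, cos θ_c = 0.9226.
Intercept time tᵢ = 2h cos θ_c / V₁ = 2·16.5·0.9226/1377 = 0.02211 s.
t = x/V₂ + tᵢ = 33.8/3570 + 0.02211 = 0.03158 s.

31.6 ms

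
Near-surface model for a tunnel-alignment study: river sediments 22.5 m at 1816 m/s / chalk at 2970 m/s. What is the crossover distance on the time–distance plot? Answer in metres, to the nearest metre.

92 m

θ_c = arcsin(1816/2970) = 37.69°, so cos θ_c = 0.7913 and tᵢ = 2h cos θ_c/V₁ = 0.0196 s.
At crossover x/V₁ = x/V₂ + tᵢ ⇒ x = tᵢ/(1/V₁ − 1/V₂) = 0.01961/(5.5066e-04 − 3.3670e-04) = 91.64 m.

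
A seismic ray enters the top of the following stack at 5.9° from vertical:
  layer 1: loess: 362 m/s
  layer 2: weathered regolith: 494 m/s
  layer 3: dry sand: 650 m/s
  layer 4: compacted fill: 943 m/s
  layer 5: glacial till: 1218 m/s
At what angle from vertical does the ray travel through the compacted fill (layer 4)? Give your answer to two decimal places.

Ray parameter p = sin 5.9° / 362 = 2.8396e-04 s/m.
sin θ_4 = p·V_4 = 2.8396e-04 × 943 = 0.2678.
θ_4 = 15.53° from the vertical.

15.53°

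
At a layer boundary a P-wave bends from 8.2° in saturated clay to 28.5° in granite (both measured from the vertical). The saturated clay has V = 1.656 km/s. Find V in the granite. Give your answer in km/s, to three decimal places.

Snell's law: sin 8.2°/V₁ = sin 28.5°/V₂.
V₂ = V₁·sin 28.5°/sin 8.2° = 1.656 × 3.3455 = 5.540 km/s.

5.540 km/s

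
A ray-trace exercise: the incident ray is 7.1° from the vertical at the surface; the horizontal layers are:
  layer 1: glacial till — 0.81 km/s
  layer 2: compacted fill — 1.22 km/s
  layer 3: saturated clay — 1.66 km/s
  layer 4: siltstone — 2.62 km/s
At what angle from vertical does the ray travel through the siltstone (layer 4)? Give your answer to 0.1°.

Snell's law across each interface conserves sin θ / V, so sin θ_4 = V_4·sin θ₁/V₁.
sin θ_4 = 2.62 × sin 7.1° / 0.81 = 0.3998.
θ_4 = arcsin 0.3998 = 23.57°.

23.6°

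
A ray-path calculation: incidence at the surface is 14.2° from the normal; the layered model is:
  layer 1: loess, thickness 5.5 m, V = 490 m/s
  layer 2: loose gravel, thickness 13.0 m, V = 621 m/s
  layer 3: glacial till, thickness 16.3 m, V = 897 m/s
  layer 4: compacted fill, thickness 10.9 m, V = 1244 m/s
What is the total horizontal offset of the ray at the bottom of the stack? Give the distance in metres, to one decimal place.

22.5 m

Ray parameter p = sin 14.2° / 490 m/s = 5.0063e-04 s/m.
Layer 1: θ = 14.20°; offset = 5.5·tan 14.20° = 1.392 m.
Layer 2: sin θ = p·621 = 0.3109 → θ = 18.11°; offset = 13.0·tan 18.11° = 4.252 m.
Layer 3: sin θ = p·897 = 0.4491 → θ = 26.68°; offset = 16.3·tan 26.68° = 8.192 m.
Layer 4: sin θ = p·1244 = 0.6228 → θ = 38.52°; offset = 10.9·tan 38.52° = 8.676 m.
Summing the layer offsets gives 22.512 m.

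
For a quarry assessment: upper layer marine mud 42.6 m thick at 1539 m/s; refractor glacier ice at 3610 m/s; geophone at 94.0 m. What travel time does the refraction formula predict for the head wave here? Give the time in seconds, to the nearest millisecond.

θ_c = arcsin(V₁/V₂) = arcsin(1539/3610) = 25.23°, cos θ_c = 0.9046.
Intercept time tᵢ = 2h cos θ_c / V₁ = 2·42.6·0.9046/1539 = 0.05008 s.
t = x/V₂ + tᵢ = 94.0/3610 + 0.05008 = 0.07612 s.

0.076 s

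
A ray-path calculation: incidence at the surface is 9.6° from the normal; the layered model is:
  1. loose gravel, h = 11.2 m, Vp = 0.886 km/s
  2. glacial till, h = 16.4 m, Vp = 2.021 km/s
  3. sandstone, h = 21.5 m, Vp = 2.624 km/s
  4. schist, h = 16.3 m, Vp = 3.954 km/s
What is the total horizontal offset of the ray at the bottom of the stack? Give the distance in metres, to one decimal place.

39.0 m

Apply Snell's law at each interface; in layer i the horizontal offset is hᵢ·tan θᵢ.
Layer 1: θ = 9.60°; offset = 11.2·tan 9.60° = 1.894 m.
Layer 2: sin θ = 2.021·sin 9.6°/0.886 = 0.3804, θ = 22.36°; offset = 16.4·tan 22.36° = 6.746 m.
Layer 3: sin θ = 2.624·sin 9.6°/0.886 = 0.4939, θ = 29.60°; offset = 21.5·tan 29.60° = 12.213 m.
Layer 4: sin θ = 3.954·sin 9.6°/0.886 = 0.7442, θ = 48.09°; offset = 16.3·tan 48.09° = 18.163 m.
Total horizontal offset = 39.016 m.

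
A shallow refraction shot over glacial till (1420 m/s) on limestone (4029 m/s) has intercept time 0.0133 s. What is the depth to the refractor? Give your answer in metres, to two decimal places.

10.09 m

θ_c = arcsin(1420/4029) = 20.64°; cos θ_c = 0.9358.
tᵢ = 2h cos θ_c/V₁ ⇒ h = tᵢ·V₁/(2 cos θ_c) = 0.0133·1420/(2·0.9358) = 10.09 m.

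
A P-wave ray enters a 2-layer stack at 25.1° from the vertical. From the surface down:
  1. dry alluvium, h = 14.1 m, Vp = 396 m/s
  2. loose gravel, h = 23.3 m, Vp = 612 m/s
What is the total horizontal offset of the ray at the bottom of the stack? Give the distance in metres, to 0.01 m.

p = sin θ₁/V₁ = sin 25.1°/396 = 1.0712e-03 s/m is conserved through the stack.
Layer 1: θ = 25.10°; offset = 14.1·tan 25.10° = 6.6049 m.
Layer 2: sin θ = p·612 = 0.6556 → θ = 40.96°; offset = 23.3·tan 40.96° = 20.2285 m.
Total horizontal offset = 26.8334 m.

26.83 m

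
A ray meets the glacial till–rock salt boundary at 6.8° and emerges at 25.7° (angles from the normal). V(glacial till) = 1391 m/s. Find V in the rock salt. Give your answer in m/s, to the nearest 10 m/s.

5090 m/s

Snell's law: sin 6.8°/V₁ = sin 25.7°/V₂.
V₂ = V₁·sin 25.7°/sin 6.8° = 1391 × 3.6625 = 5094.59 m/s.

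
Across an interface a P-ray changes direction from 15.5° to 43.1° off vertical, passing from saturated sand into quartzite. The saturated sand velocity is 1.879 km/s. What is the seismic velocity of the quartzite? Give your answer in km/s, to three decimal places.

4.804 km/s

sin 15.5° = 0.2672; sin 43.1° = 0.6833.
V₂ = V₁·(sin θ₂/sin θ₁) = 1.879·(0.6833/0.2672) = 4.804 km/s.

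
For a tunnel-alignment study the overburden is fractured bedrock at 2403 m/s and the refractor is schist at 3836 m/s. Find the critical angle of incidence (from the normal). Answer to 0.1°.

At critical incidence the refracted ray runs along the interface (θ₂ = 90°), so sin θ_c = V₁/V₂.
θ_c = arcsin(2403/3836) = arcsin 0.6264 = 38.79°.

38.8°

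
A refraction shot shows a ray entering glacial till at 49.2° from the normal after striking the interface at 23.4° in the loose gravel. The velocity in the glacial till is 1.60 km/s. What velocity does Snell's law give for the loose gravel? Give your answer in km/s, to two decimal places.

sin 23.4° = 0.3971; sin 49.2° = 0.7570.
V₁ = V₂·(sin θ₁/sin θ₂) = 1.60·(0.3971/0.7570) = 0.84 km/s.

0.84 km/s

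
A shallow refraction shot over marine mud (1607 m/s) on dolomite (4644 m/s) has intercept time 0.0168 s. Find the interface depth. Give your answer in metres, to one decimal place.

14.4 m

h = tᵢ·V₁·V₂ / (2·√(V₂²−V₁²)).
√(V₂²−V₁²) = √(4644² − 1607²) = 4357.1 m/s.
h = 0.0168 s × 1607 × 4644 / (2 × 4357.1) = 14.39 m.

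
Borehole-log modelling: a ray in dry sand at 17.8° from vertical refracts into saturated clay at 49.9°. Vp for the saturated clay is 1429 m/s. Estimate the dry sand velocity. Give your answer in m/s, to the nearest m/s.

571 m/s

Snell's law: sin 17.8°/V₁ = sin 49.9°/V₂.
V₁ = V₂·sin 17.8°/sin 49.9° = 1429 × 0.3996 = 571.09 m/s.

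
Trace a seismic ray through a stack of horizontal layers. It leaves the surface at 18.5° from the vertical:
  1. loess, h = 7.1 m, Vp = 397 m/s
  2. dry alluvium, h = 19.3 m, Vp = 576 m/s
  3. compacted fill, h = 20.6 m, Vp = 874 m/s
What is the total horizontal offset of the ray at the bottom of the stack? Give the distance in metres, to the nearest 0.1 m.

32.5 m

Apply Snell's law at each interface; in layer i the horizontal offset is hᵢ·tan θᵢ.
Layer 1: θ = 18.50°; offset = 7.1·tan 18.50° = 2.376 m.
Layer 2: sin θ = 576·sin 18.5°/397 = 0.4604, θ = 27.41°; offset = 19.3·tan 27.41° = 10.009 m.
Layer 3: sin θ = 874·sin 18.5°/397 = 0.6985, θ = 44.31°; offset = 20.6·tan 44.31° = 20.110 m.
Σ offsets = 32.495 m.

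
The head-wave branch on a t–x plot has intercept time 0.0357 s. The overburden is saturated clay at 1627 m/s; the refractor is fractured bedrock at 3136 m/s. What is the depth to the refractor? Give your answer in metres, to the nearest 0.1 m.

θ_c = arcsin(1627/3136) = 31.25°; cos θ_c = 0.8549.
tᵢ = 2h cos θ_c/V₁ ⇒ h = tᵢ·V₁/(2 cos θ_c) = 0.0357·1627/(2·0.8549) = 33.97 m.

34.0 m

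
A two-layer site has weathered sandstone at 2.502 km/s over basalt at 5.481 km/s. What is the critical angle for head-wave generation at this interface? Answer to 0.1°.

At critical incidence the refracted ray runs along the interface (θ₂ = 90°), so sin θ_c = V₁/V₂.
θ_c = arcsin(2.502/5.481) = arcsin 0.4565 = 27.16°.

27.2°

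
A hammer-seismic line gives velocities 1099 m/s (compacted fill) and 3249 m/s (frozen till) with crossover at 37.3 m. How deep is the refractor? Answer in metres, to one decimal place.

x_cross = 2h·√((V₂+V₁)/(V₂−V₁)) → h = x_cross / (2·√((V₂+V₁)/(V₂−V₁))).
√((V₂+V₁)/(V₂−V₁)) = √((3249+1099)/(3249−1099)) = 1.4221.
h = 37.3 / (2·1.4221) = 13.11 m.

13.1 m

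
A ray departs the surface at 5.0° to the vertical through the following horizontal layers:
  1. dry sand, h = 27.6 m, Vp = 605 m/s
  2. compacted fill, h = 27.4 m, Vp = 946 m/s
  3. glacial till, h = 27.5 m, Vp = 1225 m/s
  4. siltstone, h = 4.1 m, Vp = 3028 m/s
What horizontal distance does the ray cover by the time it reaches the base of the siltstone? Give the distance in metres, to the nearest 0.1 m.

Ray parameter p = sin 5.0° / 605 m/s = 1.4406e-04 s/m.
Layer 1: θ = 5.00°; offset = 27.6·tan 5.00° = 2.415 m.
Layer 2: sin θ = p·946 = 0.1363 → θ = 7.83°; offset = 27.4·tan 7.83° = 3.769 m.
Layer 3: sin θ = p·1225 = 0.1765 → θ = 10.16°; offset = 27.5·tan 10.16° = 4.930 m.
Layer 4: sin θ = p·3028 = 0.4362 → θ = 25.86°; offset = 4.1·tan 25.86° = 1.988 m.
Summing the layer offsets gives 13.102 m.

13.1 m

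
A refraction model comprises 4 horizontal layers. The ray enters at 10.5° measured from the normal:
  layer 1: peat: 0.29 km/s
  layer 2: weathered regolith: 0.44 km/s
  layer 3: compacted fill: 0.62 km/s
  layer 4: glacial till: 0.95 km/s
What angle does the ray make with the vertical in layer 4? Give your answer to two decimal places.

36.65°

Snell's law across each interface conserves sin θ / V, so sin θ_4 = V_4·sin θ₁/V₁.
sin θ_4 = 0.95 × sin 10.5° / 0.29 = 0.5970.
θ_4 = arcsin 0.5970 = 36.65°.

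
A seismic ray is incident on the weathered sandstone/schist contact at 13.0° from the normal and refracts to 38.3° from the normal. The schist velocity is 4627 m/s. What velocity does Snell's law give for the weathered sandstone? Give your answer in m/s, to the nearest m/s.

sin 13.0° = 0.2250; sin 38.3° = 0.6198.
V₁ = V₂·(sin θ₁/sin θ₂) = 4627·(0.2250/0.6198) = 1679.39 m/s.

1679 m/s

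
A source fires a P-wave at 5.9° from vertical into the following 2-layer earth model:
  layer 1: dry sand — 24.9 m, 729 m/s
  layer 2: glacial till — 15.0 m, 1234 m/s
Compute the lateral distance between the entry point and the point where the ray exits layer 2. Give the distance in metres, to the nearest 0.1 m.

5.2 m

Ray parameter p = sin 5.9° / 729 m/s = 1.4100e-04 s/m.
Layer 1: θ = 5.90°; offset = 24.9·tan 5.90° = 2.573 m.
Layer 2: sin θ = p·1234 = 0.1740 → θ = 10.02°; offset = 15.0·tan 10.02° = 2.650 m.
Total horizontal offset = 5.224 m.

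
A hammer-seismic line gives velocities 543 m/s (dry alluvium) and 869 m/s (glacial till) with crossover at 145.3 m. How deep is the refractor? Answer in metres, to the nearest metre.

35 m

h = (x_cross/2)·√((V₂−V₁)/(V₂+V₁)).
(V₂−V₁)/(V₂+V₁) = (869−543)/(869+543) = 0.2309; √ = 0.4805.
h = (145.3/2)·0.4805 = 34.91 m.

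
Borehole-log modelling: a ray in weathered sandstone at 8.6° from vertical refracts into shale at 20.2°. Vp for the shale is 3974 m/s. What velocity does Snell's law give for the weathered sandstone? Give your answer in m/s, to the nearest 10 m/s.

1720 m/s

sin 8.6° = 0.1495; sin 20.2° = 0.3453.
V₁ = V₂·(sin θ₁/sin θ₂) = 3974·(0.1495/0.3453) = 1720.99 m/s.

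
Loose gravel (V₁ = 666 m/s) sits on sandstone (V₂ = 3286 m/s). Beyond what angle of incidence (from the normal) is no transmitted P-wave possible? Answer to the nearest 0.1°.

11.7°

At critical incidence the refracted ray runs along the interface (θ₂ = 90°), so sin θ_c = V₁/V₂.
θ_c = arcsin(666/3286) = arcsin 0.2027 = 11.69°.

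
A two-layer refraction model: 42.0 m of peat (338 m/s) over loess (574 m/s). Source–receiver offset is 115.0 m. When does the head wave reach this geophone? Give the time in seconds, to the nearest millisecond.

0.401 s

θ_c = arcsin(V₁/V₂) = arcsin(338/574) = 36.08°, cos θ_c = 0.8082.
Intercept time tᵢ = 2h cos θ_c / V₁ = 2·42.0·0.8082/338 = 0.20086 s.
t = x/V₂ + tᵢ = 115.0/574 + 0.20086 = 0.40121 s.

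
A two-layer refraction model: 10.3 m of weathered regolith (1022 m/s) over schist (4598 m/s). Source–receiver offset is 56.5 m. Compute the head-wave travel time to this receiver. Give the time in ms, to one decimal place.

31.9 ms

θ_c = arcsin(V₁/V₂) = arcsin(1022/4598) = 12.84°, cos θ_c = 0.9750.
Intercept time tᵢ = 2h cos θ_c / V₁ = 2·10.3·0.9750/1022 = 0.01965 s.
t = x/V₂ + tᵢ = 56.5/4598 + 0.01965 = 0.03194 s.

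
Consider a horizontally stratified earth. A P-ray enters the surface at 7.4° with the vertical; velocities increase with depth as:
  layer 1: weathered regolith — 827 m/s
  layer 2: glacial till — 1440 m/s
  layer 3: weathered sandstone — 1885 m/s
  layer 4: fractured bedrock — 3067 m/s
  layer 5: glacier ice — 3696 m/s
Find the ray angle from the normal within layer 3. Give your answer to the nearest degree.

Snell's law across each interface conserves sin θ / V, so sin θ_3 = V_3·sin θ₁/V₁.
sin θ_3 = 1885 × sin 7.4° / 827 = 0.2936.
θ_3 = 17.07° from the vertical.

17°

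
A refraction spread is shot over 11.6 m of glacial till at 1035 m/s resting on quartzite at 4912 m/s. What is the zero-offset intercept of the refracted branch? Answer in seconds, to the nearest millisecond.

tᵢ = 2h·√(V₂²−V₁²)/(V₁V₂).
√(V₂²−V₁²) = √(4912²−1035²) = 4801.7 m/s.
tᵢ = 2·11.6·4801.7/(1035·4912) = 0.02191 s.

0.022 s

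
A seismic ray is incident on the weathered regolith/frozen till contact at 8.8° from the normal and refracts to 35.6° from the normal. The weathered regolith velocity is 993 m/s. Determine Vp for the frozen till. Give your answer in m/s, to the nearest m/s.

sin 8.8° = 0.1530; sin 35.6° = 0.5821.
V₂ = V₁·(sin θ₂/sin θ₁) = 993·(0.5821/0.1530) = 3778.44 m/s.

3778 m/s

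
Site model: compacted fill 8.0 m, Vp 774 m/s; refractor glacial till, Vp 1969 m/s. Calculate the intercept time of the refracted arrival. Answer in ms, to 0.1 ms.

θ_c = arcsin(V₁/V₂) = arcsin(774/1969) = 23.15°; cos θ_c = 0.9195.
tᵢ = 2h·cos θ_c / V₁ = 2·8.0·0.9195 / 774 = 0.01901 s.

19.0 ms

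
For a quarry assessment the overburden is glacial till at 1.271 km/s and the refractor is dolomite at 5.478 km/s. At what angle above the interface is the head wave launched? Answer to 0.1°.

76.6°

At critical incidence the refracted ray runs along the interface (θ₂ = 90°), so sin θ_c = V₁/V₂.
θ_c = arcsin(1.271/5.478) = arcsin 0.2320 = 13.42°.
Measured from the interface: 90° − 13.42° = 76.58°.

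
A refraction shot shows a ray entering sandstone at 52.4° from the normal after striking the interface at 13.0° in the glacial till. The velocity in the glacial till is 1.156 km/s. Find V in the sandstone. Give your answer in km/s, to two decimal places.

4.07 km/s

Snell's law: sin 13.0°/V₁ = sin 52.4°/V₂.
V₂ = V₁·sin 52.4°/sin 13.0° = 1.156 × 3.5221 = 4.07 km/s.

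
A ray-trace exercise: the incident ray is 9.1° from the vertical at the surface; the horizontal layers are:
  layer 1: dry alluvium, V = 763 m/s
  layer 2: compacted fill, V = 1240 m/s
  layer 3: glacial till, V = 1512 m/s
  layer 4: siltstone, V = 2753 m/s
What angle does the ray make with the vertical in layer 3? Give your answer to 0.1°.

Ray parameter p = sin 9.1° / 763 = 2.0728e-04 s/m.
sin θ_3 = p·V_3 = 2.0728e-04 × 1512 = 0.3134.
θ_3 = arcsin 0.3134 = 18.27°.

18.3°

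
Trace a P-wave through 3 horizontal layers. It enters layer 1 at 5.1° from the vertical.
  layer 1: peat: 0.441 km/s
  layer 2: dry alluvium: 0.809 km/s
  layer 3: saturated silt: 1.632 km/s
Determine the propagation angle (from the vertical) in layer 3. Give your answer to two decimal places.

Snell's law across each interface conserves sin θ / V, so sin θ_3 = V_3·sin θ₁/V₁.
sin θ_3 = 1.632 × sin 5.1° / 0.441 = 0.3290.
θ_3 = arcsin 0.3290 = 19.21°.

19.21°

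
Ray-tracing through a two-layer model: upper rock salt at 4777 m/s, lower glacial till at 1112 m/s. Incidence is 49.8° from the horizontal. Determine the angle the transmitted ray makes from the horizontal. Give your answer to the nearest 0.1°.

81.4°

Convert to the normal: θ₁ = 90° − 49.8° = 40.2°.
Snell's law: sin θ₂ = (V₂/V₁)·sin θ₁ = (1112/4777)·sin 40.2° = 0.1503.
θ₂ = sin⁻¹(0.1503) = 8.64° (from vertical).
From the interface: 90° − 8.64° = 81.36°.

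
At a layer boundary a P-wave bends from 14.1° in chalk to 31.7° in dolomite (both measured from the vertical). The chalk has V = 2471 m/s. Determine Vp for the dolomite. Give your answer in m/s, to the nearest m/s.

5330 m/s

sin 14.1° = 0.2436; sin 31.7° = 0.5255.
V₂ = V₁·(sin θ₂/sin θ₁) = 2471·(0.5255/0.2436) = 5329.89 m/s.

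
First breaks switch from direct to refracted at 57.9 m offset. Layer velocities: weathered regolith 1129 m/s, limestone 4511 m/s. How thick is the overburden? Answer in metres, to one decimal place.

22.4 m

x_cross = 2h·√((V₂+V₁)/(V₂−V₁)) → h = x_cross / (2·√((V₂+V₁)/(V₂−V₁))).
√((V₂+V₁)/(V₂−V₁)) = √((4511+1129)/(4511−1129)) = 1.2914.
h = 57.9 / (2·1.2914) = 22.42 m.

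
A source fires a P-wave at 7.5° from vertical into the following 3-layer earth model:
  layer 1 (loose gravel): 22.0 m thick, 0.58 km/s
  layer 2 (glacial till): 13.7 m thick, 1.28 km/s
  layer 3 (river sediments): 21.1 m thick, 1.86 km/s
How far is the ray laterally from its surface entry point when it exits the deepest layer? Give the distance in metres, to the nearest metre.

Ray parameter p = sin 7.5° / 0.58 km/s = 2.2505e-01 s/km.
Layer 1: θ = 7.50°; offset = 22.0·tan 7.50° = 2.896 m.
Layer 2: sin θ = p·1.28 = 0.2881 → θ = 16.74°; offset = 13.7·tan 16.74° = 4.121 m.
Layer 3: sin θ = p·1.86 = 0.4186 → θ = 24.75°; offset = 21.1·tan 24.75° = 9.725 m.
Σ offsets = 16.743 m.

17 m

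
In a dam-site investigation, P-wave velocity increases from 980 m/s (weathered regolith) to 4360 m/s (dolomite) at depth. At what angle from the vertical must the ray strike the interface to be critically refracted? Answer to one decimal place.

Critical incidence: sin θ_c = V₁/V₂ = 980/4360 = 0.2248.
θ_c = arcsin 0.2248 = 12.99°.

13.0°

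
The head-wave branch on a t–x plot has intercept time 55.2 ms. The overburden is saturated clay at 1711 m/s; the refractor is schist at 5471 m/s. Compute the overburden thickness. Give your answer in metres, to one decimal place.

h = tᵢ·V₁·V₂ / (2·√(V₂²−V₁²)).
√(V₂²−V₁²) = √(5471² − 1711²) = 5196.6 m/s.
h = 0.0552 s × 1711 × 5471 / (2 × 5196.6) = 49.72 m.

49.7 m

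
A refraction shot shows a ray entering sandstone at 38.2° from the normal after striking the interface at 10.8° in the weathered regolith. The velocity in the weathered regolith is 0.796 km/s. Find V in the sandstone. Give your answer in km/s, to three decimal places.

2.627 km/s

sin 10.8° = 0.1874; sin 38.2° = 0.6184.
V₂ = V₁·(sin θ₂/sin θ₁) = 0.796·(0.6184/0.1874) = 2.627 km/s.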